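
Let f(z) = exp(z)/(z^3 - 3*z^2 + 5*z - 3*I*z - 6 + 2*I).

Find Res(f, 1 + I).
(-1/10 + 3*I/10)*exp(1 + I)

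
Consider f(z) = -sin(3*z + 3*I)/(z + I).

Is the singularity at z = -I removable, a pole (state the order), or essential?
Let u = z + I. The argument of sin is 3*z + 3*I = 3u, so
  f = -sin(3u)/u = -((3u) - (3u)^3/6 + ...)/u = -3 + (9/2)*u^2 - ...
The Laurent expansion about u = 0 has no negative powers; equivalently lim_{z→-I} f(z) = -3 exists and is finite.
So the singularity is removable.

Final answer: removable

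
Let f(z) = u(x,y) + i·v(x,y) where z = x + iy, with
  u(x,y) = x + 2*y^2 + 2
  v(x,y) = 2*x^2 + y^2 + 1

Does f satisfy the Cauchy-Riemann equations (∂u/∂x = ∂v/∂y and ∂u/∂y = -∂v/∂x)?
∂u/∂x = 1
∂v/∂y = 2*y
∂u/∂y = 4*y
∂v/∂x = 4*x
∂u/∂x ≠ ∂v/∂y and ∂u/∂y ≠ -∂v/∂x; the Cauchy-Riemann equations are not satisfied, so f is not analytic.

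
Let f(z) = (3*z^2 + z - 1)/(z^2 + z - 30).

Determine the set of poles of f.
{-6, 5}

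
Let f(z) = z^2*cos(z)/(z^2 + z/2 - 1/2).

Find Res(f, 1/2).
Write f(z) = P(z)/Q(z) with P(z) = z^2*cos(z) and Q(z) = z^2 + z/2 - 1/2.
The denominator factors as Q(z) = (z - 1/2)*(z + 1), so z = 1/2 is a simple zero of Q and P is analytic there; z = 1/2 is therefore a simple pole and
  Res(f, z₀) = P(z₀)/Q'(z₀).

Q'(z) = 2*z + 1/2, so Q'(1/2) = 3/2.
P(1/2) = cos(1/2)/4.

Res(f, 1/2) = (cos(1/2)/4)/(3/2) = cos(1/2)/6

Final answer: cos(1/2)/6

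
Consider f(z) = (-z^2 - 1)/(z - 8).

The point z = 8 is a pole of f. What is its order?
Factor the denominator:
  z - 8 = (z - 8)

The numerator P(z) = -z^2 - 1 has P(8) = -65 ≠ 0, so no factor of (z - 8) cancels.
Near z = 8 we can therefore write f(z) = g(z)/(z - 8) with g analytic at 8 and g(8) ≠ 0 (g is just the numerator).

Hence z = 8 is a pole of order 1.

Final answer: 1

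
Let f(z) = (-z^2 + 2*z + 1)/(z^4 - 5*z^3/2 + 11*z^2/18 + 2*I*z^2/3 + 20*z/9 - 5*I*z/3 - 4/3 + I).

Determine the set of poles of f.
The singularities of f are the zeros of the denominator. Factoring,
  z^4 - 5*z^3/2 + 11*z^2/18 + 2*I*z^2/3 + 20*z/9 - 5*I*z/3 - 4/3 + I = (z - 3/2)*(z + 1 - I/3)*(z - 1)*(z - 1 + I/3)
so the candidates are z = 3/2, z = -1 + I/3, z = 1, z = 1 - I/3.

Check the numerator P(z) = -z^2 + 2*z + 1 at each one:
  P(3/2) = 7/4 ≠ 0, so z = 3/2 is a (simple) pole.
  P(-1 + I/3) = -17/9 + 4*I/3 ≠ 0, so z = -1 + I/3 is a (simple) pole.
  P(1) = 2 ≠ 0, so z = 1 is a (simple) pole.
  P(1 - I/3) = 19/9 ≠ 0, so z = 1 - I/3 is a (simple) pole.

Poles of f: {-1 + I/3, 1 - I/3, 1, 3/2}

Final answer: {-1 + I/3, 1 - I/3, 1, 3/2}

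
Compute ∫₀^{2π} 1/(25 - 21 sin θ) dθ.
Call the integral J. The integrand is 2π-periodic and we integrate over a full period, so shifting θ does not change the value (θ → θ + π/2 turns sin θ into cos θ; θ → θ + π flips the sign of the trig term). Hence
  J = ∫₀^{2π} dθ/(25 + 21 cos θ).
Put z = e^{iθ}: then cos θ = (z + 1/z)/2, dθ = dz/(iz), and z runs once counterclockwise around |z| = 1:
  J = ∮_{|z|=1} 1/(25 + 21*(z + 1/z)/2) · dz/(iz) = (2/i) ∮_{|z|=1} dz/(21*z^2 + 50*z + 21).
The roots of 21*z^2 + 50*z + 21 are z = (-25 ± sqrt(25^2 - 21^2))/21, with sqrt(184) = 2*sqrt(46); their product is 1, so only z₊ = -25/21 + 2*sqrt(46)/21 lies inside the unit circle (z₋ = -25/21 - 2*sqrt(46)/21 lies outside).
z₊ is a simple zero of q(z) = 21*z^2 + 50*z + 21, so Res(1/q, z₊) = 1/q'(z₊) with q'(z) = 42*z + 50; and q'(z₊) = 21*(z₊ - z₋) = 4*sqrt(46).
Therefore J = (2/i) · 2πi · 1/(4*sqrt(46)) = 2*pi/(2*sqrt(46)) = sqrt(46)*pi/46

Final answer: sqrt(46)*pi/46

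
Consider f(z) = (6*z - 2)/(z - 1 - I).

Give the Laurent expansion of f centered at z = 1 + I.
Put w = z - (1 + I), i.e. z = w + 1 + I. The denominator is w, so it suffices to rewrite the numerator in powers of w.

P(z) = 6*z - 2
P(w + 1 + I) = 4 + 6*I + 6*w

Dividing each term by w:
  f = (4 + 6*I)/w + 6

Substituting back w = z - 1 - I:
  f(z) = (4 + 6*I)/(z - 1 - I) + 6

The series is finite because the numerator is a polynomial; the negative powers form the principal part, and the coefficient of 1/(z - 1 - I) gives Res(f, 1 + I) = 4 + 6*I.

Final answer: (4 + 6*I)/(z - 1 - I) + 6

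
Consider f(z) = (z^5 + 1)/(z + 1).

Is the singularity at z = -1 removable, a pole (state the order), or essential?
The numerator vanishes at z = -1 ((-1)^5 = -1), so it is divisible by z + 1:
  z^5 + 1 = (z + 1)*(z^4 - z^3 + z^2 - z + 1)
Hence for z ≠ -1, f(z) = z^4 - z^3 + z^2 - z + 1, a polynomial, and lim_{z→-1} f(z) = 5 is finite.
So the singularity is removable.

Final answer: removable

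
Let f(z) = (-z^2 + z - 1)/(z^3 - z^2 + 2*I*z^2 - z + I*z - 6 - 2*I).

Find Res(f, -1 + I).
Write f(z) = P(z)/Q(z) with P(z) = -z^2 + z - 1 and Q(z) = z^3 - z^2 + 2*I*z^2 - z + I*z - 6 - 2*I.
The denominator factors as Q(z) = (z + 1 - I)*(z - 2 + I)*(z + 2*I), so z = -1 + I is a simple zero of Q and P is analytic there; z = -1 + I is therefore a simple pole and
  Res(f, z₀) = P(z₀)/Q'(z₀).

Q'(z) = 3*z^2 - 2*z + 4*I*z - 1 + I, so Q'(-1 + I) = -3 - 11*I.
P(-1 + I) = -2 + 3*I.

Res(f, -1 + I) = (-2 + 3*I)/(-3 - 11*I) = -27/130 - 31*I/130

Final answer: -27/130 - 31*I/130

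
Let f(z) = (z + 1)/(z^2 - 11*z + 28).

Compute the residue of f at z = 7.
Write f(z) = P(z)/Q(z) with P(z) = z + 1 and Q(z) = z^2 - 11*z + 28.
The denominator factors as Q(z) = (z - 4)*(z - 7), so z = 7 is a simple zero of Q and P is analytic there; z = 7 is therefore a simple pole and
  Res(f, z₀) = P(z₀)/Q'(z₀).

Q'(z) = 2*z - 11, so Q'(7) = 3.
P(7) = 8.

Res(f, 7) = (8)/(3) = 8/3

Final answer: 8/3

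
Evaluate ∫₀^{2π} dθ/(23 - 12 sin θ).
2*sqrt(385)*pi/385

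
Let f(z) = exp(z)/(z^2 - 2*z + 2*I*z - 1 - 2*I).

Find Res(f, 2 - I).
exp(2 - I)/2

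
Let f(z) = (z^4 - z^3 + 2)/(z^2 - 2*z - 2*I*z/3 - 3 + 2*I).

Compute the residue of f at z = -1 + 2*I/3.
Write f(z) = P(z)/Q(z) with P(z) = z^4 - z^3 + 2 and Q(z) = z^2 - 2*z - 2*I*z/3 - 3 + 2*I.
The denominator factors as Q(z) = (z - 3)*(z + 1 - 2*I/3), so z = -1 + 2*I/3 is a simple zero of Q and P is analytic there; z = -1 + 2*I/3 is therefore a simple pole and
  Res(f, z₀) = P(z₀)/Q'(z₀).

Q'(z) = 2*z - 2 - 2*I/3, so Q'(-1 + 2*I/3) = -4 + 2*I/3.
P(-1 + 2*I/3) = 16/81 - 86*I/27.

Res(f, -1 + 2*I/3) = (16/81 - 86*I/27)/(-4 + 2*I/3) = -59/333 + 766*I/999

Final answer: -59/333 + 766*I/999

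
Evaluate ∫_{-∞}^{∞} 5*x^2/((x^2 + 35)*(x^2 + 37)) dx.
Let f(z) = 5*z^2/((z^2 + 35)*(z^2 + 37)). The denominator has no real zeros and deg Q - deg P = 2 ≥ 2, so the integral of f over the upper semicircle |z| = R tends to 0 as R → ∞. Closing the contour in the upper half-plane,
  ∫_{-∞}^{∞} f(x) dx = 2πi · Σ Res(f, z_k)  over the poles with Im z_k > 0.

Zeros of the denominator: z^2 + 35 = 0 gives z = ±sqrt(35)*I; z^2 + 37 = 0 gives z = ±sqrt(37)*I.
Upper half-plane: z = sqrt(35)*I, z = sqrt(37)*I (simple).

Each pole is a simple zero of Q(z) = z^4 + 72*z^2 + 1295, so Res(f, z₀) = P(z₀)/Q'(z₀) with P(z) = 5*z^2, Q'(z) = 4*z^3 + 144*z:
  Res(f, sqrt(35)*I) = (-175)/(4*sqrt(35)*I) = 5*sqrt(35)*I/4
  Res(f, sqrt(37)*I) = (-185)/(-4*sqrt(37)*I) = -5*sqrt(37)*I/4

Sum of residues: 5*I*(-sqrt(37) + sqrt(35))/4
∫_{-∞}^{∞} f(x) dx = 2πi · (5*I*(-sqrt(37) + sqrt(35))/4) = 5*pi*(-sqrt(35) + sqrt(37))/2

Final answer: 5*pi*(-sqrt(35) + sqrt(37))/2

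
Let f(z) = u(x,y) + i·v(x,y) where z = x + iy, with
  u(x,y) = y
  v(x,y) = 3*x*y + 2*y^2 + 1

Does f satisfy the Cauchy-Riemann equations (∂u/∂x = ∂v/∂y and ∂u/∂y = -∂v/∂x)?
∂u/∂x = 0
∂v/∂y = 3*x + 4*y
∂u/∂y = 1
∂v/∂x = 3*y
∂u/∂x ≠ ∂v/∂y and ∂u/∂y ≠ -∂v/∂x; the Cauchy-Riemann equations are not satisfied, so f is not analytic.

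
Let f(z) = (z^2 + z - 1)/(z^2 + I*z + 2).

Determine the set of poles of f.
The singularities of f are the zeros of the denominator. Factoring,
  z^2 + I*z + 2 = (z + 2*I)*(z - I)
so the candidates are z = -2*I, z = I.

Check the numerator P(z) = z^2 + z - 1 at each one:
  P(-2*I) = -5 - 2*I ≠ 0, so z = -2*I is a (simple) pole.
  P(I) = -2 + I ≠ 0, so z = I is a (simple) pole.

Poles of f: {-2*I, I}

Final answer: {-2*I, I}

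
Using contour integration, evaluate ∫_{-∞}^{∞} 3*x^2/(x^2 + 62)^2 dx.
Let f(z) = 3*z^2/(z^2 + 62)^2. The denominator has no real zeros and deg Q - deg P = 2 ≥ 2, so the integral of f over the upper semicircle |z| = R tends to 0 as R → ∞. Closing the contour in the upper half-plane,
  ∫_{-∞}^{∞} f(x) dx = 2πi · Σ Res(f, z_k)  over the poles with Im z_k > 0.

Zeros of the denominator: z^2 + 62 = 0 gives z = ±sqrt(62)*I.
Upper half-plane: z = sqrt(62)*I (a pole of order 2).

Write f(z) = g(z)/(z - sqrt(62)*I)^2 with g(z) = 3*z^2/(z + sqrt(62)*I)^2. For a double pole, Res(f, z₀) = g'(z₀):
  g'(z) = 6*sqrt(62)*I*z/(z + sqrt(62)*I)^3
  Res(f, sqrt(62)*I) = g'(sqrt(62)*I) = -3*sqrt(62)*I/248

∫_{-∞}^{∞} f(x) dx = 2πi · (-3*sqrt(62)*I/248) = 3*sqrt(62)*pi/124

Final answer: 3*sqrt(62)*pi/124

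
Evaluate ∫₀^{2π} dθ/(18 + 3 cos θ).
Let J = ∫₀^{2π} dθ/(18 + 3 cos θ).
Put z = e^{iθ}: then cos θ = (z + 1/z)/2, dθ = dz/(iz), and z runs once counterclockwise around |z| = 1:
  J = ∮_{|z|=1} 1/(18 + 3*(z + 1/z)/2) · dz/(iz) = (2/i) ∮_{|z|=1} dz/(3*z^2 + 36*z + 3).
The roots of 3*z^2 + 36*z + 3 are z = (-18 ± sqrt(18^2 - 3^2))/3, with sqrt(315) = 3*sqrt(35); their product is 1, so only z₊ = -6 + sqrt(35) lies inside the unit circle (z₋ = -6 - sqrt(35) lies outside).
z₊ is a simple zero of q(z) = 3*z^2 + 36*z + 3, so Res(1/q, z₊) = 1/q'(z₊) with q'(z) = 6*z + 36; and q'(z₊) = 3*(z₊ - z₋) = 6*sqrt(35).
Therefore J = (2/i) · 2πi · 1/(6*sqrt(35)) = 2*pi/(3*sqrt(35)) = 2*sqrt(35)*pi/105

Final answer: 2*sqrt(35)*pi/105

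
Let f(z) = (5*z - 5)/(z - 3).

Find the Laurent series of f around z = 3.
Put w = z - (3), i.e. z = w + 3. The denominator is w, so it suffices to rewrite the numerator in powers of w.

P(z) = 5*z - 5
P(w + 3) = 10 + 5*w

Dividing each term by w:
  f = 10/w + 5

Substituting back w = z - 3:
  f(z) = 10/(z - 3) + 5

The series is finite because the numerator is a polynomial; the negative powers form the principal part, and the coefficient of 1/(z - 3) gives Res(f, 3) = 10.

Final answer: 10/(z - 3) + 5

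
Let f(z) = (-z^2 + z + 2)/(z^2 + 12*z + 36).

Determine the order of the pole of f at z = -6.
Factor the denominator:
  z^2 + 12*z + 36 = (z + 6)^2

The numerator P(z) = -z^2 + z + 2 has P(-6) = -40 ≠ 0, so no factor of (z + 6) cancels.
Near z = -6 we can therefore write f(z) = g(z)/(z + 6)^2 with g analytic at -6 and g(-6) ≠ 0 (g is just the numerator).

Hence z = -6 is a pole of order 2.

Final answer: 2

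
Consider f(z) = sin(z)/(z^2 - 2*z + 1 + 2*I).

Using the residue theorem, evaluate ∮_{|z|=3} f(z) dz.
By the residue theorem, ∮_C f(z) dz = 2πi · (sum of the residues of f at the poles inside |z| = 3).

The denominator factors as (z - 2 + I)*(z - I), so the singularities of f are simple poles at z = 2 - I, z = I.
  |2 - I|² = 5 < 9 = 3², so this pole is inside the contour.
  |I|² = 1 < 9 = 3², so this pole is inside the contour.

With P(z) = sin(z) and Q(z) = z^2 - 2*z + 1 + 2*I, each pole is simple, so Res(f, z₀) = P(z₀)/Q'(z₀) with Q'(z) = 2*z - 2.
  Res(f, 2 - I) = P(2 - I)/Q'(2 - I) = (sin(2 - I))/(2 - 2*I) = (1/4 + I/4)*sin(2 - I)
  Res(f, I) = P(I)/Q'(I) = (I*sinh(1))/(-2 + 2*I) = (1/4 - I/4)*sinh(1)

Sum of residues inside C: (1/4 - I/4)*sinh(1) + (1/4 + I/4)*sin(2 - I)
∮_C f(z) dz = 2πi · ((1/4 - I/4)*sinh(1) + (1/4 + I/4)*sin(2 - I)) = pi*(-1/2 + I/2)*sin(2 - I) + pi*(1/2 + I/2)*sinh(1)

Final answer: pi*(-1/2 + I/2)*sin(2 - I) + pi*(1/2 + I/2)*sinh(1)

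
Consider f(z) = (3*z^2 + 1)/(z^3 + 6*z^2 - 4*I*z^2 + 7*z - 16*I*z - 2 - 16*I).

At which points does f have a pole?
The singularities of f are the zeros of the denominator. Factoring,
  z^3 + 6*z^2 - 4*I*z^2 + 7*z - 16*I*z - 2 - 16*I = (z + 2)*(z + 3 - 2*I)*(z + 1 - 2*I)
so the candidates are z = -2, z = -3 + 2*I, z = -1 + 2*I.

Check the numerator P(z) = 3*z^2 + 1 at each one:
  P(-2) = 13 ≠ 0, so z = -2 is a (simple) pole.
  P(-3 + 2*I) = 16 - 36*I ≠ 0, so z = -3 + 2*I is a (simple) pole.
  P(-1 + 2*I) = -8 - 12*I ≠ 0, so z = -1 + 2*I is a (simple) pole.

Poles of f: {-3 + 2*I, -2, -1 + 2*I}

Final answer: {-3 + 2*I, -2, -1 + 2*I}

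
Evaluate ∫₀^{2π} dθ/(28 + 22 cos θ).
sqrt(3)*pi/15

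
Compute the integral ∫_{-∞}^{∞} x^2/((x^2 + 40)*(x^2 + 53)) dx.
Let f(z) = z^2/((z^2 + 40)*(z^2 + 53)). The denominator has no real zeros and deg Q - deg P = 2 ≥ 2, so the integral of f over the upper semicircle |z| = R tends to 0 as R → ∞. Closing the contour in the upper half-plane,
  ∫_{-∞}^{∞} f(x) dx = 2πi · Σ Res(f, z_k)  over the poles with Im z_k > 0.

Zeros of the denominator: z^2 + 40 = 0 gives z = ±2*sqrt(10)*I; z^2 + 53 = 0 gives z = ±sqrt(53)*I.
Upper half-plane: z = 2*sqrt(10)*I, z = sqrt(53)*I (simple).

Each pole is a simple zero of Q(z) = z^4 + 93*z^2 + 2120, so Res(f, z₀) = P(z₀)/Q'(z₀) with P(z) = z^2, Q'(z) = 4*z^3 + 186*z:
  Res(f, 2*sqrt(10)*I) = (-40)/(52*sqrt(10)*I) = sqrt(10)*I/13
  Res(f, sqrt(53)*I) = (-53)/(-26*sqrt(53)*I) = -sqrt(53)*I/26

Sum of residues: I*(-sqrt(53) + 2*sqrt(10))/26
∫_{-∞}^{∞} f(x) dx = 2πi · (I*(-sqrt(53) + 2*sqrt(10))/26) = pi*(-2*sqrt(10) + sqrt(53))/13

Final answer: pi*(-2*sqrt(10) + sqrt(53))/13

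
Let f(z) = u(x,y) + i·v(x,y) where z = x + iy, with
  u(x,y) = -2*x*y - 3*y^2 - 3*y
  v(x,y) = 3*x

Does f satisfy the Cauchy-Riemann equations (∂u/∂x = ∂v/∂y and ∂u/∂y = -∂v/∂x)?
∂u/∂x = -2*y
∂v/∂y = 0
∂u/∂y = -2*x - 6*y - 3
∂v/∂x = 3
∂u/∂x ≠ ∂v/∂y and ∂u/∂y ≠ -∂v/∂x; the Cauchy-Riemann equations are not satisfied, so f is not analytic.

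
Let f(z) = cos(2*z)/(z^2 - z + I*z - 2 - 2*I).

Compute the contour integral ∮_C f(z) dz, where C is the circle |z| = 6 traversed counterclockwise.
By the residue theorem, ∮_C f(z) dz = 2πi · (sum of the residues of f at the poles inside |z| = 6).

The denominator factors as (z - 2)*(z + 1 + I), so the singularities of f are simple poles at z = 2, z = -1 - I.
  |2|² = 4 < 36 = 6², so this pole is inside the contour.
  |-1 - I|² = 2 < 36 = 6², so this pole is inside the contour.

With P(z) = cos(2*z) and Q(z) = z^2 - z + I*z - 2 - 2*I, each pole is simple, so Res(f, z₀) = P(z₀)/Q'(z₀) with Q'(z) = 2*z - 1 + I.
  Res(f, 2) = P(2)/Q'(2) = (cos(4))/(3 + I) = (3/10 - I/10)*cos(4)
  Res(f, -1 - I) = P(-1 - I)/Q'(-1 - I) = (cos(2 + 2*I))/(-3 - I) = (-3/10 + I/10)*cos(2 + 2*I)

Sum of residues inside C: (3/10 - I/10)*cos(4) + (-3/10 + I/10)*cos(2 + 2*I)
∮_C f(z) dz = 2πi · ((3/10 - I/10)*cos(4) + (-3/10 + I/10)*cos(2 + 2*I)) = pi*(1/5 + 3*I/5)*cos(4) + pi*(-1/5 - 3*I/5)*cos(2 + 2*I)

Final answer: pi*(1/5 + 3*I/5)*cos(4) + pi*(-1/5 - 3*I/5)*cos(2 + 2*I)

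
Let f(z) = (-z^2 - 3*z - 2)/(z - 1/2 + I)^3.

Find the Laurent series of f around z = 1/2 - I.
Put w = z - (1/2 - I), i.e. z = w + 1/2 - I. The denominator is w^3, so it suffices to rewrite the numerator in powers of w.

P(z) = -z^2 - 3*z - 2
P(w + 1/2 - I) = -11/4 + 4*I + (-4 + 2*I)*w - w^2

Dividing each term by w^3:
  f = (-11/4 + 4*I)/w^3 + (-4 + 2*I)/w^2 - 1/w

Substituting back w = z - 1/2 + I:
  f(z) = (-11/4 + 4*I)/(z - 1/2 + I)^3 + (-4 + 2*I)/(z - 1/2 + I)^2 - 1/(z - 1/2 + I)

The series is finite because the numerator is a polynomial; the negative powers form the principal part, and the coefficient of 1/(z - 1/2 + I) gives Res(f, 1/2 - I) = -1.

Final answer: (-11/4 + 4*I)/(z - 1/2 + I)^3 + (-4 + 2*I)/(z - 1/2 + I)^2 - 1/(z - 1/2 + I)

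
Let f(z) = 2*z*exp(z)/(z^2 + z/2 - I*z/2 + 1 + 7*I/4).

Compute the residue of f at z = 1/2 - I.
Write f(z) = P(z)/Q(z) with P(z) = 2*z*exp(z) and Q(z) = z^2 + z/2 - I*z/2 + 1 + 7*I/4.
The denominator factors as Q(z) = (z + 1 - 3*I/2)*(z - 1/2 + I), so z = 1/2 - I is a simple zero of Q and P is analytic there; z = 1/2 - I is therefore a simple pole and
  Res(f, z₀) = P(z₀)/Q'(z₀).

Q'(z) = 2*z + 1/2 - I/2, so Q'(1/2 - I) = 3/2 - 5*I/2.
P(1/2 - I) = (1 - 2*I)*exp(1/2 - I).

Res(f, 1/2 - I) = ((1 - 2*I)*exp(1/2 - I))/(3/2 - 5*I/2) = (13/17 - I/17)*exp(1/2 - I)

Final answer: (13/17 - I/17)*exp(1/2 - I)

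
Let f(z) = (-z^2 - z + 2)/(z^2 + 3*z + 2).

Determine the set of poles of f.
The singularities of f are the zeros of the denominator. Factoring,
  z^2 + 3*z + 2 = (z + 2)*(z + 1)
so the candidates are z = -2, z = -1.

Check the numerator P(z) = -z^2 - z + 2 at each one:
  P(-2) = 0, so the factor (z + 2) cancels and z = -2 is only a removable singularity, not a pole.
  P(-1) = 2 ≠ 0, so z = -1 is a (simple) pole.

Poles of f: {-1}

Final answer: {-1}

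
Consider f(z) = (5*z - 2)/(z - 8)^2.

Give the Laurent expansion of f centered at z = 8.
38/(z - 8)^2 + 5/(z - 8)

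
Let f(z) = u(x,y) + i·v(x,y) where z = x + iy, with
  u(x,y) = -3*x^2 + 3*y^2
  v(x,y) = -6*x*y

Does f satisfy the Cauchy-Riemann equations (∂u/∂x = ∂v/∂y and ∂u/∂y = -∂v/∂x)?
∂u/∂x = -6*x
∂v/∂y = -6*x
∂u/∂y = 6*y
∂v/∂x = -6*y
∂u/∂x = ∂v/∂y and ∂u/∂y = -∂v/∂x hold identically; f is analytic.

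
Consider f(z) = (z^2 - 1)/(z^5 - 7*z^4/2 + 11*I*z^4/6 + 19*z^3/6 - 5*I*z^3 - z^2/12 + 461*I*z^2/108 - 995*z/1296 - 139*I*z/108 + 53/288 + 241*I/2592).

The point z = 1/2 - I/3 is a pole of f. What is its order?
4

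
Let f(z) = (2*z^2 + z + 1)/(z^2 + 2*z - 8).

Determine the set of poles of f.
{-4, 2}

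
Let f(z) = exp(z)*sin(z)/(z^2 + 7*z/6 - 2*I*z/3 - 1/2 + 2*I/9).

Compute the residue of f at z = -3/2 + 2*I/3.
(66/137 + 24*I/137)*exp(-3/2 + 2*I/3)*sin(3/2 - 2*I/3)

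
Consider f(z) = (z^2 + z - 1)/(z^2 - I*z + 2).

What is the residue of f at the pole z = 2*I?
Write f(z) = P(z)/Q(z) with P(z) = z^2 + z - 1 and Q(z) = z^2 - I*z + 2.
The denominator factors as Q(z) = (z - 2*I)*(z + I), so z = 2*I is a simple zero of Q and P is analytic there; z = 2*I is therefore a simple pole and
  Res(f, z₀) = P(z₀)/Q'(z₀).

Q'(z) = 2*z - I, so Q'(2*I) = 3*I.
P(2*I) = -5 + 2*I.

Res(f, 2*I) = (-5 + 2*I)/(3*I) = 2/3 + 5*I/3

Final answer: 2/3 + 5*I/3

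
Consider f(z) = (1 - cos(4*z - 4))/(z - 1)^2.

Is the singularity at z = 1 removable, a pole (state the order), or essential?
Let u = z - 1. The argument of cos is 4*z - 4 = 4u, so
  f = (1 - cos(4u))/u^2 = ((4u)^2/2 - (4u)^4/24 + ...)/u^2 = 8 - (32/3)*u^2 + ...
The Laurent expansion about u = 0 has no negative powers; equivalently lim_{z→1} f(z) = 8 exists and is finite.
So the singularity is removable.

Final answer: removable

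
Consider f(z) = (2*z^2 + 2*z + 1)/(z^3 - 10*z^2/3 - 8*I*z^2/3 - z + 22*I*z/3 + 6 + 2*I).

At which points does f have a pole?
The singularities of f are the zeros of the denominator. Factoring,
  z^3 - 10*z^2/3 - 8*I*z^2/3 - z + 22*I*z/3 + 6 + 2*I = (z - 1 - 2*I)*(z - 3)*(z + 2/3 - 2*I/3)
so the candidates are z = 1 + 2*I, z = 3, z = -2/3 + 2*I/3.

Check the numerator P(z) = 2*z^2 + 2*z + 1 at each one:
  P(1 + 2*I) = -3 + 12*I ≠ 0, so z = 1 + 2*I is a (simple) pole.
  P(3) = 25 ≠ 0, so z = 3 is a (simple) pole.
  P(-2/3 + 2*I/3) = -1/3 - 4*I/9 ≠ 0, so z = -2/3 + 2*I/3 is a (simple) pole.

Poles of f: {-2/3 + 2*I/3, 1 + 2*I, 3}

Final answer: {-2/3 + 2*I/3, 1 + 2*I, 3}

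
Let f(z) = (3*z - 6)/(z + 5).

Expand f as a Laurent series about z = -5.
-21/(z + 5) + 3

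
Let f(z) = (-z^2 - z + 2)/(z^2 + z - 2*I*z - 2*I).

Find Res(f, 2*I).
Write f(z) = P(z)/Q(z) with P(z) = -z^2 - z + 2 and Q(z) = z^2 + z - 2*I*z - 2*I.
The denominator factors as Q(z) = (z - 2*I)*(z + 1), so z = 2*I is a simple zero of Q and P is analytic there; z = 2*I is therefore a simple pole and
  Res(f, z₀) = P(z₀)/Q'(z₀).

Q'(z) = 2*z + 1 - 2*I, so Q'(2*I) = 1 + 2*I.
P(2*I) = 6 - 2*I.

Res(f, 2*I) = (6 - 2*I)/(1 + 2*I) = 2/5 - 14*I/5

Final answer: 2/5 - 14*I/5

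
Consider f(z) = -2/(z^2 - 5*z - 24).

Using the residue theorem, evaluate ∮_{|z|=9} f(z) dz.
By the residue theorem, ∮_C f(z) dz = 2πi · (sum of the residues of f at the poles inside |z| = 9).

The denominator factors as (z + 3)*(z - 8), so the singularities of f are simple poles at z = -3, z = 8.
  |-3|² = 9 < 81 = 9², so this pole is inside the contour.
  |8|² = 64 < 81 = 9², so this pole is inside the contour.

With P(z) = -2 and Q(z) = z^2 - 5*z - 24, each pole is simple, so Res(f, z₀) = P(z₀)/Q'(z₀) with Q'(z) = 2*z - 5.
  Res(f, -3) = P(-3)/Q'(-3) = (-2)/(-11) = 2/11
  Res(f, 8) = P(8)/Q'(8) = (-2)/(11) = -2/11

Sum of residues inside C: 0
∮_C f(z) dz = 2πi · (0) = 0

Final answer: 0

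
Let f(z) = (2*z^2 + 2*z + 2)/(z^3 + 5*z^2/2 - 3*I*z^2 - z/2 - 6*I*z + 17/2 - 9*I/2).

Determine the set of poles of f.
{-3 + I, -I, 1/2 + 3*I}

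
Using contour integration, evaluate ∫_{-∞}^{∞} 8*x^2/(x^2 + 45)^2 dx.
Let f(z) = 8*z^2/(z^2 + 45)^2. The denominator has no real zeros and deg Q - deg P = 2 ≥ 2, so the integral of f over the upper semicircle |z| = R tends to 0 as R → ∞. Closing the contour in the upper half-plane,
  ∫_{-∞}^{∞} f(x) dx = 2πi · Σ Res(f, z_k)  over the poles with Im z_k > 0.

Zeros of the denominator: z^2 + 45 = 0 gives z = ±3*sqrt(5)*I.
Upper half-plane: z = 3*sqrt(5)*I (a pole of order 2).

Write f(z) = g(z)/(z - 3*sqrt(5)*I)^2 with g(z) = 8*z^2/(z + 3*sqrt(5)*I)^2. For a double pole, Res(f, z₀) = g'(z₀):
  g'(z) = 48*sqrt(5)*I*z/(z + 3*sqrt(5)*I)^3
  Res(f, 3*sqrt(5)*I) = g'(3*sqrt(5)*I) = -2*sqrt(5)*I/15

∫_{-∞}^{∞} f(x) dx = 2πi · (-2*sqrt(5)*I/15) = 4*sqrt(5)*pi/15

Final answer: 4*sqrt(5)*pi/15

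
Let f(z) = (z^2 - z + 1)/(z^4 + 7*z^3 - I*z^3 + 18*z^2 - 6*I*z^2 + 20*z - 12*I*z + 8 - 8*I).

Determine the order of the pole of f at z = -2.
Factor the denominator:
  z^4 + 7*z^3 - I*z^3 + 18*z^2 - 6*I*z^2 + 20*z - 12*I*z + 8 - 8*I = (z + 2)^3*(z + 1 - I)

The numerator P(z) = z^2 - z + 1 has P(-2) = 7 ≠ 0, so no factor of (z + 2) cancels.
Near z = -2 we can therefore write f(z) = g(z)/(z + 2)^3 with g analytic at -2 and g(-2) ≠ 0 (g is the numerator divided by the remaining denominator factors).

Hence z = -2 is a pole of order 3.

Final answer: 3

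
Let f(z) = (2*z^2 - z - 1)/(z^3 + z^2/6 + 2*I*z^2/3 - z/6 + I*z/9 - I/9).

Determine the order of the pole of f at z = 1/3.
Factor the denominator:
  z^3 + z^2/6 + 2*I*z^2/3 - z/6 + I*z/9 - I/9 = (z - 1/3)*(z + 2*I/3)*(z + 1/2)

The numerator P(z) = 2*z^2 - z - 1 has P(1/3) = -10/9 ≠ 0, so no factor of (z - 1/3) cancels.
Near z = 1/3 we can therefore write f(z) = g(z)/(z - 1/3) with g analytic at 1/3 and g(1/3) ≠ 0 (g is the numerator divided by the remaining denominator factors).

Hence z = 1/3 is a pole of order 1.

Final answer: 1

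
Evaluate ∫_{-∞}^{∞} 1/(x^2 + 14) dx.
Let f(z) = 1/(z^2 + 14). The denominator has no real zeros and deg Q - deg P = 2 ≥ 2, so the integral of f over the upper semicircle |z| = R tends to 0 as R → ∞. Closing the contour in the upper half-plane,
  ∫_{-∞}^{∞} f(x) dx = 2πi · Σ Res(f, z_k)  over the poles with Im z_k > 0.

Zeros of the denominator: z^2 + 14 = 0 gives z = ±sqrt(14)*I.
Upper half-plane: z = sqrt(14)*I (simple).

Each pole is a simple zero of Q(z) = z^2 + 14, so Res(f, z₀) = P(z₀)/Q'(z₀) with P(z) = 1, Q'(z) = 2*z:
  Res(f, sqrt(14)*I) = (1)/(2*sqrt(14)*I) = -sqrt(14)*I/28

∫_{-∞}^{∞} f(x) dx = 2πi · (-sqrt(14)*I/28) = sqrt(14)*pi/14

Final answer: sqrt(14)*pi/14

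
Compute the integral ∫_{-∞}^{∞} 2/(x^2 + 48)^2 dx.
Let f(z) = 2/(z^2 + 48)^2. The denominator has no real zeros and deg Q - deg P = 4 ≥ 2, so the integral of f over the upper semicircle |z| = R tends to 0 as R → ∞. Closing the contour in the upper half-plane,
  ∫_{-∞}^{∞} f(x) dx = 2πi · Σ Res(f, z_k)  over the poles with Im z_k > 0.

Zeros of the denominator: z^2 + 48 = 0 gives z = ±4*sqrt(3)*I.
Upper half-plane: z = 4*sqrt(3)*I (a pole of order 2).

Write f(z) = g(z)/(z - 4*sqrt(3)*I)^2 with g(z) = 2/(z + 4*sqrt(3)*I)^2. For a double pole, Res(f, z₀) = g'(z₀):
  g'(z) = -4/(z + 4*sqrt(3)*I)^3
  Res(f, 4*sqrt(3)*I) = g'(4*sqrt(3)*I) = -sqrt(3)*I/1152

∫_{-∞}^{∞} f(x) dx = 2πi · (-sqrt(3)*I/1152) = sqrt(3)*pi/576

Final answer: sqrt(3)*pi/576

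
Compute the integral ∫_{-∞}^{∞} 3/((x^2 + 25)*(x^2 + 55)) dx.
pi*(11 - sqrt(55))/550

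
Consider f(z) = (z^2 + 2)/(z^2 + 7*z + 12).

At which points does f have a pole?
{-4, -3}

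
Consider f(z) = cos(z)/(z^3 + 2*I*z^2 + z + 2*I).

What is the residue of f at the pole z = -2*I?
Write f(z) = P(z)/Q(z) with P(z) = cos(z) and Q(z) = z^3 + 2*I*z^2 + z + 2*I.
The denominator factors as Q(z) = (z + 2*I)*(z - I)*(z + I), so z = -2*I is a simple zero of Q and P is analytic there; z = -2*I is therefore a simple pole and
  Res(f, z₀) = P(z₀)/Q'(z₀).

Q'(z) = 3*z^2 + 4*I*z + 1, so Q'(-2*I) = -3.
P(-2*I) = cosh(2).

Res(f, -2*I) = (cosh(2))/(-3) = -cosh(2)/3

Final answer: -cosh(2)/3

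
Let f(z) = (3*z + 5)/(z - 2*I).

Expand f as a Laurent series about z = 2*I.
Put w = z - (2*I), i.e. z = w + 2*I. The denominator is w, so it suffices to rewrite the numerator in powers of w.

P(z) = 3*z + 5
P(w + 2*I) = 5 + 6*I + 3*w

Dividing each term by w:
  f = (5 + 6*I)/w + 3

Substituting back w = z - 2*I:
  f(z) = (5 + 6*I)/(z - 2*I) + 3

The series is finite because the numerator is a polynomial; the negative powers form the principal part, and the coefficient of 1/(z - 2*I) gives Res(f, 2*I) = 5 + 6*I.

Final answer: (5 + 6*I)/(z - 2*I) + 3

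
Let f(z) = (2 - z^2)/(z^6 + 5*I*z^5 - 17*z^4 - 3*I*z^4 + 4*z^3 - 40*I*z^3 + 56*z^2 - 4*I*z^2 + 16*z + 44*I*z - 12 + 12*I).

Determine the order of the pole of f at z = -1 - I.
Factor the denominator:
  z^6 + 5*I*z^5 - 17*z^4 - 3*I*z^4 + 4*z^3 - 40*I*z^3 + 56*z^2 - 4*I*z^2 + 16*z + 44*I*z - 12 + 12*I = (z + 1 + I)^4*(z - 3)*(z - 1 + I)

The numerator P(z) = 2 - z^2 has P(-1 - I) = 2 - 2*I ≠ 0, so no factor of (z + 1 + I) cancels.
Near z = -1 - I we can therefore write f(z) = g(z)/(z + 1 + I)^4 with g analytic at -1 - I and g(-1 - I) ≠ 0 (g is the numerator divided by the remaining denominator factors).

Hence z = -1 - I is a pole of order 4.

Final answer: 4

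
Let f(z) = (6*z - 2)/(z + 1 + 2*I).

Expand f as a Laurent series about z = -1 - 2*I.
(-8 - 12*I)/(z + 1 + 2*I) + 6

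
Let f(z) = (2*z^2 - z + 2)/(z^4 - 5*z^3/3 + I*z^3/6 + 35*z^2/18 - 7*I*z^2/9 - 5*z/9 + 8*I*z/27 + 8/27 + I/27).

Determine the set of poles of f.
The singularities of f are the zeros of the denominator. Factoring,
  z^4 - 5*z^3/3 + I*z^3/6 + 35*z^2/18 - 7*I*z^2/9 - 5*z/9 + 8*I*z/27 + 8/27 + I/27 = (z - 1/3 + I)*(z - I/3)*(z - 1/3 + I/2)*(z - 1 - I)
so the candidates are z = 1/3 - I, z = I/3, z = 1/3 - I/2, z = 1 + I.

Check the numerator P(z) = 2*z^2 - z + 2 at each one:
  P(1/3 - I) = -1/9 - I/3 ≠ 0, so z = 1/3 - I is a (simple) pole.
  P(I/3) = 16/9 - I/3 ≠ 0, so z = I/3 is a (simple) pole.
  P(1/3 - I/2) = 25/18 - I/6 ≠ 0, so z = 1/3 - I/2 is a (simple) pole.
  P(1 + I) = 1 + 3*I ≠ 0, so z = 1 + I is a (simple) pole.

Poles of f: {I/3, 1/3 - I, 1/3 - I/2, 1 + I}

Final answer: {I/3, 1/3 - I, 1/3 - I/2, 1 + I}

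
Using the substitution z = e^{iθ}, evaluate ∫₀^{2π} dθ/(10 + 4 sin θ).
Call the integral J. The integrand is 2π-periodic and we integrate over a full period, so shifting θ does not change the value (θ → θ + π/2 turns sin θ into cos θ). Hence
  J = ∫₀^{2π} dθ/(10 + 4 cos θ).
Put z = e^{iθ}: then cos θ = (z + 1/z)/2, dθ = dz/(iz), and z runs once counterclockwise around |z| = 1:
  J = ∮_{|z|=1} 1/(10 + 4*(z + 1/z)/2) · dz/(iz) = (2/i) ∮_{|z|=1} dz/(4*z^2 + 20*z + 4).
The roots of 4*z^2 + 20*z + 4 are z = (-10 ± sqrt(10^2 - 4^2))/4, with sqrt(84) = 2*sqrt(21); their product is 1, so only z₊ = -5/2 + sqrt(21)/2 lies inside the unit circle (z₋ = -5/2 - sqrt(21)/2 lies outside).
z₊ is a simple zero of q(z) = 4*z^2 + 20*z + 4, so Res(1/q, z₊) = 1/q'(z₊) with q'(z) = 8*z + 20; and q'(z₊) = 4*(z₊ - z₋) = 4*sqrt(21).
Therefore J = (2/i) · 2πi · 1/(4*sqrt(21)) = 2*pi/(2*sqrt(21)) = sqrt(21)*pi/21

Final answer: sqrt(21)*pi/21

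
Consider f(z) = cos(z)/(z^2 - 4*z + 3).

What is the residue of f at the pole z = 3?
Write f(z) = P(z)/Q(z) with P(z) = cos(z) and Q(z) = z^2 - 4*z + 3.
The denominator factors as Q(z) = (z - 3)*(z - 1), so z = 3 is a simple zero of Q and P is analytic there; z = 3 is therefore a simple pole and
  Res(f, z₀) = P(z₀)/Q'(z₀).

Q'(z) = 2*z - 4, so Q'(3) = 2.
P(3) = cos(3).

Res(f, 3) = (cos(3))/(2) = cos(3)/2

Final answer: cos(3)/2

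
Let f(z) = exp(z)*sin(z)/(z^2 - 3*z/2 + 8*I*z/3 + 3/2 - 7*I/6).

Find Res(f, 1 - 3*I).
Write f(z) = P(z)/Q(z) with P(z) = exp(z)*sin(z) and Q(z) = z^2 - 3*z/2 + 8*I*z/3 + 3/2 - 7*I/6.
The denominator factors as Q(z) = (z - 1/2 - I/3)*(z - 1 + 3*I), so z = 1 - 3*I is a simple zero of Q and P is analytic there; z = 1 - 3*I is therefore a simple pole and
  Res(f, z₀) = P(z₀)/Q'(z₀).

Q'(z) = 2*z - 3/2 + 8*I/3, so Q'(1 - 3*I) = 1/2 - 10*I/3.
P(1 - 3*I) = exp(1 - 3*I)*sin(1 - 3*I).

Res(f, 1 - 3*I) = (exp(1 - 3*I)*sin(1 - 3*I))/(1/2 - 10*I/3) = (18/409 + 120*I/409)*exp(1 - 3*I)*sin(1 - 3*I)

Final answer: (18/409 + 120*I/409)*exp(1 - 3*I)*sin(1 - 3*I)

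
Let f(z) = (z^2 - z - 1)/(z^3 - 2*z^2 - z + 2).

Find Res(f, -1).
1/6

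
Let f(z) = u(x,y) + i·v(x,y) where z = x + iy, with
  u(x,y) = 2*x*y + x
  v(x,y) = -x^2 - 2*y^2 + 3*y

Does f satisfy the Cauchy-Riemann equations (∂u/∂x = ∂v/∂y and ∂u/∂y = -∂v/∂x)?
∂u/∂x = 2*y + 1
∂v/∂y = 3 - 4*y
∂u/∂y = 2*x
∂v/∂x = -2*x
∂u/∂x ≠ ∂v/∂y; the Cauchy-Riemann equations are not satisfied, so f is not analytic.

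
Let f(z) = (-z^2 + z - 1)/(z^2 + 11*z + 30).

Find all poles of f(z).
The singularities of f are the zeros of the denominator. Factoring,
  z^2 + 11*z + 30 = (z + 6)*(z + 5)
so the candidates are z = -6, z = -5.

Check the numerator P(z) = -z^2 + z - 1 at each one:
  P(-6) = -43 ≠ 0, so z = -6 is a (simple) pole.
  P(-5) = -31 ≠ 0, so z = -5 is a (simple) pole.

Poles of f: {-6, -5}

Final answer: {-6, -5}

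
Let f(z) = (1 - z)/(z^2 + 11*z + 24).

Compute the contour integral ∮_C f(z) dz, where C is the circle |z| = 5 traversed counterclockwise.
By the residue theorem, ∮_C f(z) dz = 2πi · (sum of the residues of f at the poles inside |z| = 5).

The denominator factors as (z + 8)*(z + 3), so the singularities of f are simple poles at z = -8, z = -3.
  |-8|² = 64 > 25 = 5², so this pole is outside the contour.
  |-3|² = 9 < 25 = 5², so this pole is inside the contour.

With P(z) = 1 - z and Q(z) = z^2 + 11*z + 24, each pole is simple, so Res(f, z₀) = P(z₀)/Q'(z₀) with Q'(z) = 2*z + 11.
  Res(f, -3) = P(-3)/Q'(-3) = (4)/(5) = 4/5

∮_C f(z) dz = 2πi · (4/5) = 8*I*pi/5

Final answer: 8*I*pi/5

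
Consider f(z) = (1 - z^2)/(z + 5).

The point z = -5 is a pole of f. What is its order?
Factor the denominator:
  z + 5 = (z + 5)

The numerator P(z) = 1 - z^2 has P(-5) = -24 ≠ 0, so no factor of (z + 5) cancels.
Near z = -5 we can therefore write f(z) = g(z)/(z + 5) with g analytic at -5 and g(-5) ≠ 0 (g is just the numerator).

Hence z = -5 is a pole of order 1.

Final answer: 1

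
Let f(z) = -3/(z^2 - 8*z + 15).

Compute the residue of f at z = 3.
Write f(z) = P(z)/Q(z) with P(z) = -3 and Q(z) = z^2 - 8*z + 15.
The denominator factors as Q(z) = (z - 5)*(z - 3), so z = 3 is a simple zero of Q and P is analytic there; z = 3 is therefore a simple pole and
  Res(f, z₀) = P(z₀)/Q'(z₀).

Q'(z) = 2*z - 8, so Q'(3) = -2.
P(3) = -3.

Res(f, 3) = (-3)/(-2) = 3/2

Final answer: 3/2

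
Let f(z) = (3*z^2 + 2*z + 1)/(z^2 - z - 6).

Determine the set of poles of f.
{-2, 3}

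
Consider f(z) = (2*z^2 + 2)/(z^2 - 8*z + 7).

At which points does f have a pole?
{1, 7}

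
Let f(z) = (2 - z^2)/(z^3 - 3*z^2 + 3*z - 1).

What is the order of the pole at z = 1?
Factor the denominator:
  z^3 - 3*z^2 + 3*z - 1 = (z - 1)^3

The numerator P(z) = 2 - z^2 has P(1) = 1 ≠ 0, so no factor of (z - 1) cancels.
Near z = 1 we can therefore write f(z) = g(z)/(z - 1)^3 with g analytic at 1 and g(1) ≠ 0 (g is just the numerator).

Hence z = 1 is a pole of order 3.

Final answer: 3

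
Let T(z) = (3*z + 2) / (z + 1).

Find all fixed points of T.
{1 - sqrt(3), 1 + sqrt(3)}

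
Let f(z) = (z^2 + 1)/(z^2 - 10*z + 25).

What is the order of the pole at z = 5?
2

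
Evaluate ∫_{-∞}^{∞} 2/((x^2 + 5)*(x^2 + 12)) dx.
Let f(z) = 2/((z^2 + 5)*(z^2 + 12)). The denominator has no real zeros and deg Q - deg P = 4 ≥ 2, so the integral of f over the upper semicircle |z| = R tends to 0 as R → ∞. Closing the contour in the upper half-plane,
  ∫_{-∞}^{∞} f(x) dx = 2πi · Σ Res(f, z_k)  over the poles with Im z_k > 0.

Zeros of the denominator: z^2 + 5 = 0 gives z = ±sqrt(5)*I; z^2 + 12 = 0 gives z = ±2*sqrt(3)*I.
Upper half-plane: z = 2*sqrt(3)*I, z = sqrt(5)*I (simple).

Each pole is a simple zero of Q(z) = z^4 + 17*z^2 + 60, so Res(f, z₀) = P(z₀)/Q'(z₀) with P(z) = 2, Q'(z) = 4*z^3 + 34*z:
  Res(f, 2*sqrt(3)*I) = (2)/(-28*sqrt(3)*I) = sqrt(3)*I/42
  Res(f, sqrt(5)*I) = (2)/(14*sqrt(5)*I) = -sqrt(5)*I/35

Sum of residues: I*(-sqrt(5)/35 + sqrt(3)/42)
∫_{-∞}^{∞} f(x) dx = 2πi · (I*(-sqrt(5)/35 + sqrt(3)/42)) = pi*(-5*sqrt(3) + 6*sqrt(5))/105

Final answer: pi*(-5*sqrt(3) + 6*sqrt(5))/105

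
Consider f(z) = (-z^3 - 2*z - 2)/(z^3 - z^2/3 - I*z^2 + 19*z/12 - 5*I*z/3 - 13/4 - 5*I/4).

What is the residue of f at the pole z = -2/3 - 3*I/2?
Write f(z) = P(z)/Q(z) with P(z) = -z^3 - 2*z - 2 and Q(z) = z^3 - z^2/3 - I*z^2 + 19*z/12 - 5*I*z/3 - 13/4 - 5*I/4.
The denominator factors as Q(z) = (z - 3*I/2)*(z - 1 - I)*(z + 2/3 + 3*I/2), so z = -2/3 - 3*I/2 is a simple zero of Q and P is analytic there; z = -2/3 - 3*I/2 is therefore a simple pole and
  Res(f, z₀) = P(z₀)/Q'(z₀).

Q'(z) = 3*z^2 - 2*z/3 - 2*I*z + 19/12 - 5*I/3, so Q'(-2/3 - 3*I/2) = -115/18 + 20*I/3.
P(-2/3 - 3*I/2) = -263/54 + 13*I/8.

Res(f, -2/3 - 3*I/2) = (-263/54 + 13*I/8)/(-115/18 + 20*I/3) = 1631/3315 + 229*I/884

Final answer: 1631/3315 + 229*I/884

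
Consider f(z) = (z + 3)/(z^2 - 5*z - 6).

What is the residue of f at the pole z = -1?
Write f(z) = P(z)/Q(z) with P(z) = z + 3 and Q(z) = z^2 - 5*z - 6.
The denominator factors as Q(z) = (z + 1)*(z - 6), so z = -1 is a simple zero of Q and P is analytic there; z = -1 is therefore a simple pole and
  Res(f, z₀) = P(z₀)/Q'(z₀).

Q'(z) = 2*z - 5, so Q'(-1) = -7.
P(-1) = 2.

Res(f, -1) = (2)/(-7) = -2/7

Final answer: -2/7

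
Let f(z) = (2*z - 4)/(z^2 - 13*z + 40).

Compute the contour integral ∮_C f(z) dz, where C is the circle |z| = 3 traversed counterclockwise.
0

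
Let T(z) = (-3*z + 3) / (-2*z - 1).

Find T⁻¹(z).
(-z - 3)/(2*z - 3)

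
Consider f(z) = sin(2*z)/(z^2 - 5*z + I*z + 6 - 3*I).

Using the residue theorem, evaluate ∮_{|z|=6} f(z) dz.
By the residue theorem, ∮_C f(z) dz = 2πi · (sum of the residues of f at the poles inside |z| = 6).

The denominator factors as (z - 3)*(z - 2 + I), so the singularities of f are simple poles at z = 3, z = 2 - I.
  |3|² = 9 < 36 = 6², so this pole is inside the contour.
  |2 - I|² = 5 < 36 = 6², so this pole is inside the contour.

With P(z) = sin(2*z) and Q(z) = z^2 - 5*z + I*z + 6 - 3*I, each pole is simple, so Res(f, z₀) = P(z₀)/Q'(z₀) with Q'(z) = 2*z - 5 + I.
  Res(f, 3) = P(3)/Q'(3) = (sin(6))/(1 + I) = (1/2 - I/2)*sin(6)
  Res(f, 2 - I) = P(2 - I)/Q'(2 - I) = (sin(4 - 2*I))/(-1 - I) = (-1/2 + I/2)*sin(4 - 2*I)

Sum of residues inside C: (-1/2 + I/2)*sin(4 - 2*I) + (1/2 - I/2)*sin(6)
∮_C f(z) dz = 2πi · ((-1/2 + I/2)*sin(4 - 2*I) + (1/2 - I/2)*sin(6)) = pi*(1 + I)*sin(6) + pi*(-1 - I)*sin(4 - 2*I)

Final answer: pi*(1 + I)*sin(6) + pi*(-1 - I)*sin(4 - 2*I)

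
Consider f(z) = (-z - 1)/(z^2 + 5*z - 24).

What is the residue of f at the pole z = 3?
Write f(z) = P(z)/Q(z) with P(z) = -z - 1 and Q(z) = z^2 + 5*z - 24.
The denominator factors as Q(z) = (z + 8)*(z - 3), so z = 3 is a simple zero of Q and P is analytic there; z = 3 is therefore a simple pole and
  Res(f, z₀) = P(z₀)/Q'(z₀).

Q'(z) = 2*z + 5, so Q'(3) = 11.
P(3) = -4.

Res(f, 3) = (-4)/(11) = -4/11

Final answer: -4/11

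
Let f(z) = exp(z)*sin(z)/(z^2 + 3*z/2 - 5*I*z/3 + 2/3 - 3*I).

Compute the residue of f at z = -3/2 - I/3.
Write f(z) = P(z)/Q(z) with P(z) = exp(z)*sin(z) and Q(z) = z^2 + 3*z/2 - 5*I*z/3 + 2/3 - 3*I.
The denominator factors as Q(z) = (z + 3/2 + I/3)*(z - 2*I), so z = -3/2 - I/3 is a simple zero of Q and P is analytic there; z = -3/2 - I/3 is therefore a simple pole and
  Res(f, z₀) = P(z₀)/Q'(z₀).

Q'(z) = 2*z + 3/2 - 5*I/3, so Q'(-3/2 - I/3) = -3/2 - 7*I/3.
P(-3/2 - I/3) = -exp(-3/2 - I/3)*sin(3/2 + I/3).

Res(f, -3/2 - I/3) = (-exp(-3/2 - I/3)*sin(3/2 + I/3))/(-3/2 - 7*I/3) = (54/277 - 84*I/277)*exp(-3/2 - I/3)*sin(3/2 + I/3)

Final answer: (54/277 - 84*I/277)*exp(-3/2 - I/3)*sin(3/2 + I/3)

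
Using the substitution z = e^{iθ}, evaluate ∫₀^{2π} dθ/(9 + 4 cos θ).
Let J = ∫₀^{2π} dθ/(9 + 4 cos θ).
Put z = e^{iθ}: then cos θ = (z + 1/z)/2, dθ = dz/(iz), and z runs once counterclockwise around |z| = 1:
  J = ∮_{|z|=1} 1/(9 + 4*(z + 1/z)/2) · dz/(iz) = (2/i) ∮_{|z|=1} dz/(4*z^2 + 18*z + 4).
The roots of 4*z^2 + 18*z + 4 are z = (-9 ± sqrt(9^2 - 4^2))/4, with sqrt(65) = sqrt(65); their product is 1, so only z₊ = -9/4 + sqrt(65)/4 lies inside the unit circle (z₋ = -9/4 - sqrt(65)/4 lies outside).
z₊ is a simple zero of q(z) = 4*z^2 + 18*z + 4, so Res(1/q, z₊) = 1/q'(z₊) with q'(z) = 8*z + 18; and q'(z₊) = 4*(z₊ - z₋) = 2*sqrt(65).
Therefore J = (2/i) · 2πi · 1/(2*sqrt(65)) = 2*pi/(sqrt(65)) = 2*sqrt(65)*pi/65

Final answer: 2*sqrt(65)*pi/65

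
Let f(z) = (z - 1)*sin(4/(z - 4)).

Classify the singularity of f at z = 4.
Let u = z - 4. Then
  sin(4/u) = Σ_{k≥0} (-1)^k (4)^(2k+1)/((2k+1)!·u^(2k+1)) = 4/u - 32/(3*u^3) + 128/(15*u^5) + ...
which has infinitely many negative powers of u, so sin(4/(z - 4)) has an essential singularity at z = 4.
The extra factor z - 1 is a nonzero polynomial; if the product had at most a pole at z = 4, dividing by that polynomial would leave sin(4/(z - 4)) with at most a pole too — contradiction. (Equivalently, the product's Laurent series still has infinitely many negative powers.)
So the singularity is essential.

Final answer: essential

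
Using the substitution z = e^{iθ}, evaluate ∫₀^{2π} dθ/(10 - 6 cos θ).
Call the integral J. The integrand is 2π-periodic and we integrate over a full period, so shifting θ does not change the value (θ → θ + π flips the sign of the trig term). Hence
  J = ∫₀^{2π} dθ/(10 + 6 cos θ).
Put z = e^{iθ}: then cos θ = (z + 1/z)/2, dθ = dz/(iz), and z runs once counterclockwise around |z| = 1:
  J = ∮_{|z|=1} 1/(10 + 6*(z + 1/z)/2) · dz/(iz) = (2/i) ∮_{|z|=1} dz/(6*z^2 + 20*z + 6).
The roots of 6*z^2 + 20*z + 6 are z = (-10 ± sqrt(10^2 - 6^2))/6, with sqrt(64) = 8; their product is 1, so only z₊ = -1/3 lies inside the unit circle (z₋ = -3 lies outside).
z₊ is a simple zero of q(z) = 6*z^2 + 20*z + 6, so Res(1/q, z₊) = 1/q'(z₊) with q'(z) = 12*z + 20; and q'(z₊) = 6*(z₊ - z₋) = 16.
Therefore J = (2/i) · 2πi · 1/(16) = 2*pi/(8) = pi/4

Final answer: pi/4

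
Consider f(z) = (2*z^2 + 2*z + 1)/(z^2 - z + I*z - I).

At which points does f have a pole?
The singularities of f are the zeros of the denominator. Factoring,
  z^2 - z + I*z - I = (z + I)*(z - 1)
so the candidates are z = -I, z = 1.

Check the numerator P(z) = 2*z^2 + 2*z + 1 at each one:
  P(-I) = -1 - 2*I ≠ 0, so z = -I is a (simple) pole.
  P(1) = 5 ≠ 0, so z = 1 is a (simple) pole.

Poles of f: {-I, 1}

Final answer: {-I, 1}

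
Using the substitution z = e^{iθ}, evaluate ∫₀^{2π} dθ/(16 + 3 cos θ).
Let J = ∫₀^{2π} dθ/(16 + 3 cos θ).
Put z = e^{iθ}: then cos θ = (z + 1/z)/2, dθ = dz/(iz), and z runs once counterclockwise around |z| = 1:
  J = ∮_{|z|=1} 1/(16 + 3*(z + 1/z)/2) · dz/(iz) = (2/i) ∮_{|z|=1} dz/(3*z^2 + 32*z + 3).
The roots of 3*z^2 + 32*z + 3 are z = (-16 ± sqrt(16^2 - 3^2))/3, with sqrt(247) = sqrt(247); their product is 1, so only z₊ = -16/3 + sqrt(247)/3 lies inside the unit circle (z₋ = -16/3 - sqrt(247)/3 lies outside).
z₊ is a simple zero of q(z) = 3*z^2 + 32*z + 3, so Res(1/q, z₊) = 1/q'(z₊) with q'(z) = 6*z + 32; and q'(z₊) = 3*(z₊ - z₋) = 2*sqrt(247).
Therefore J = (2/i) · 2πi · 1/(2*sqrt(247)) = 2*pi/(sqrt(247)) = 2*sqrt(247)*pi/247

Final answer: 2*sqrt(247)*pi/247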